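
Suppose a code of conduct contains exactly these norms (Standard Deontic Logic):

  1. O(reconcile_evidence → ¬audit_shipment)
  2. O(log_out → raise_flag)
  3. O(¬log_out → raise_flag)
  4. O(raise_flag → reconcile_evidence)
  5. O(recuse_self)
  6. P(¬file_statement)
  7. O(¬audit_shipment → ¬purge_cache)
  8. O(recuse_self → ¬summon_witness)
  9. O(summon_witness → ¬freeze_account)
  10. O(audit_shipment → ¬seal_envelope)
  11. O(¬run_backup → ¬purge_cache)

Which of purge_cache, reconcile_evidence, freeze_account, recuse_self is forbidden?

Premises 3 and 2 cover both cases: O(¬log_out → raise_flag) and O(log_out → raise_flag). Since ¬log_out ∨ log_out is a tautology, O(raise_flag) follows.
From O(raise_flag) and premise 4, O(raise_flag → reconcile_evidence), we obtain O(reconcile_evidence).
From O(reconcile_evidence) and premise 1, O(reconcile_evidence → ¬audit_shipment), we obtain O(¬audit_shipment).
Applying K to premise 7 (O(¬audit_shipment → ¬purge_cache)) and O(¬audit_shipment) yields O(¬purge_cache).
So O(¬purge_cache) holds, i.e. purge_cache is forbidden. None of the other listed options is forbidden under the premises.

purge_cache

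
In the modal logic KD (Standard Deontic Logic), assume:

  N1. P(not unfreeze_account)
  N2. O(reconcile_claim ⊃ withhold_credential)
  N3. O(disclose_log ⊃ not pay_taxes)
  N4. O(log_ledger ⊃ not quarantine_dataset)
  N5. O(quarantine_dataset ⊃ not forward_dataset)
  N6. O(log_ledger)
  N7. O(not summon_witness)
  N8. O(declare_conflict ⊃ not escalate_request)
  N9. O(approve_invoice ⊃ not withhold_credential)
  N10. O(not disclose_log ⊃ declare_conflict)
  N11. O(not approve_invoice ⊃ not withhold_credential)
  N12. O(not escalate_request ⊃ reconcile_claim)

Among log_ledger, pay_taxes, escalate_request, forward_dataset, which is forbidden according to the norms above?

Premises 9 and 11 cover both cases: O(approve_invoice ⊃ not withhold_credential) and O(not approve_invoice ⊃ not withhold_credential). Since approve_invoice ∨ not approve_invoice is a tautology, O(not withhold_credential) follows.
Premise 2 is O(reconcile_claim ⊃ withhold_credential); contrapositively O(not withhold_credential ⊃ not reconcile_claim). Since O(not withhold_credential) holds, K gives O(not reconcile_claim).
Premise 12, O(not escalate_request ⊃ reconcile_claim), contraposes to O(not reconcile_claim ⊃ escalate_request); with O(not reconcile_claim) we get O(escalate_request).
The contrapositive of premise 8 (O(declare_conflict ⊃ not escalate_request)) is O(escalate_request ⊃ not declare_conflict), and O(escalate_request) is already established, so O(not declare_conflict).
The contrapositive of premise 10 (O(not disclose_log ⊃ declare_conflict)) is O(not declare_conflict ⊃ disclose_log), and O(not declare_conflict) is already established, so O(disclose_log).
From O(disclose_log) and premise 3, O(disclose_log ⊃ not pay_taxes), we obtain O(not pay_taxes).
So O(not pay_taxes) holds, i.e. pay_taxes is forbidden. None of the other listed options is forbidden under the premises.

pay_taxes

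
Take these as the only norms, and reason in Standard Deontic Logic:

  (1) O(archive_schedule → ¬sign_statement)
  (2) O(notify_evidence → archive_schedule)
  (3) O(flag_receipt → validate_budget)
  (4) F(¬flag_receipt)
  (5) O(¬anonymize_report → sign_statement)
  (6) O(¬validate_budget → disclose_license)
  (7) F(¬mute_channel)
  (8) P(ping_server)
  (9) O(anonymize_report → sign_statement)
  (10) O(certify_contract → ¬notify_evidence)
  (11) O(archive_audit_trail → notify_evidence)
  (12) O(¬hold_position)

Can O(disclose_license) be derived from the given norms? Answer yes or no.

No

Premise 6 is O(¬validate_budget → disclose_license), but O(¬validate_budget) is not derivable from the premises, so it does not yield O(disclose_license).
No other premise forces O(disclose_license). An ideal world satisfying every premise can still have disclose_license false, so O(disclose_license) is not derivable.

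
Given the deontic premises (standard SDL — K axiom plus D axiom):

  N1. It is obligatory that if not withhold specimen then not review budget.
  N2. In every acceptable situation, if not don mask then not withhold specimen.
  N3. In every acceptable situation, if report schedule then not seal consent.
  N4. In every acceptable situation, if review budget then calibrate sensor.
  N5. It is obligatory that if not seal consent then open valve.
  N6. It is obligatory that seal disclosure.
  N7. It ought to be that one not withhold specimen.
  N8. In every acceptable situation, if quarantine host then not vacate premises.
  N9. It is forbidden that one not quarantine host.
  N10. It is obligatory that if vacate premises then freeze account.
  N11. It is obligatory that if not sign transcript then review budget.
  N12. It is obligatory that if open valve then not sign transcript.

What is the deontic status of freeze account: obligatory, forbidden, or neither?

Neither

Premise 10 is O(vacate_premises → freeze_account), but O(vacate_premises) is not derivable from the premises, so it does not yield O(freeze_account).
No premise or chain of K-axiom applications forces O(freeze_account), and none forces O(¬freeze_account). So freeze_account is neither obligatory nor forbidden under these norms.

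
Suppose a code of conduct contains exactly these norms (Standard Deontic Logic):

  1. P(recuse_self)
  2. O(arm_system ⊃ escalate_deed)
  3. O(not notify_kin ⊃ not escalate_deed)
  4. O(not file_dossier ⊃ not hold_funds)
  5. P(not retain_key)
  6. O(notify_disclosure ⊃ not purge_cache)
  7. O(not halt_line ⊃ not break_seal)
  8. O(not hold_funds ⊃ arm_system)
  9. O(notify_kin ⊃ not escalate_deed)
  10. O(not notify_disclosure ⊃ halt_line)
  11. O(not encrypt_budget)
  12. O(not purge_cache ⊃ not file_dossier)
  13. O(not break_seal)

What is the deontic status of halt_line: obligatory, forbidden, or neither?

Obligatory

Premises 9 and 3 are O(notify_kin ⊃ not escalate_deed) and O(not notify_kin ⊃ not escalate_deed); every ideal world satisfies notify_kin or not notify_kin, so in either case not escalate_deed holds — hence O(not escalate_deed).
Premise 2, O(arm_system ⊃ escalate_deed), contraposes to O(not escalate_deed ⊃ not arm_system); with O(not escalate_deed) we get O(not arm_system).
Premise 8 is O(not hold_funds ⊃ arm_system); contrapositively O(not arm_system ⊃ hold_funds). Since O(not arm_system) holds, K gives O(hold_funds).
Premise 4 is O(not file_dossier ⊃ not hold_funds); contrapositively O(hold_funds ⊃ file_dossier). Since O(hold_funds) holds, K gives O(file_dossier).
Premise 12 is O(not purge_cache ⊃ not file_dossier); contrapositively O(file_dossier ⊃ purge_cache). Since O(file_dossier) holds, K gives O(purge_cache).
Premise 6, O(notify_disclosure ⊃ not purge_cache), contraposes to O(purge_cache ⊃ not notify_disclosure); with O(purge_cache) we get O(not notify_disclosure).
Premise 10 is O(not notify_disclosure ⊃ halt_line); since O(not notify_disclosure), deontic closure gives O(halt_line).
Premises 1, 5, 7, 11, 13 do not contribute to this derivation.
Hence halt_line is obligatory.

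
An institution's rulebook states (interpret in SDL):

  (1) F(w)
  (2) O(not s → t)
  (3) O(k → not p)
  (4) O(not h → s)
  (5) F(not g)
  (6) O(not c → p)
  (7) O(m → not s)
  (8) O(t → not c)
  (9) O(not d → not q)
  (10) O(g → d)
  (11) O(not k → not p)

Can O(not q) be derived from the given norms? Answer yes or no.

No

Premise 9 is O(not d → not q), but O(not d) is not derivable from the premises, so it does not yield O(not q).
No other premise forces O(not q). An ideal world satisfying every premise can still have not q false, so O(not q) is not derivable.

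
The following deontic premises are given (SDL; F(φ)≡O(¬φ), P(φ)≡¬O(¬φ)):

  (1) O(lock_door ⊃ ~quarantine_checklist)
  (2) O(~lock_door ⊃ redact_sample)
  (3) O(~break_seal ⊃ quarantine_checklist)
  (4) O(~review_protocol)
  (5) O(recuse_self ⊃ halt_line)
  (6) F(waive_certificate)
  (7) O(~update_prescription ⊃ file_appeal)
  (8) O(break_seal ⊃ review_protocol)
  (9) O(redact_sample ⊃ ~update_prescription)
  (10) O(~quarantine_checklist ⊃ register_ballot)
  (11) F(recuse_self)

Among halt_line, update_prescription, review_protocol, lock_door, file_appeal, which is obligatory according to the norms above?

file_appeal

Premise 4 states O(~review_protocol) outright.
Premise 8 is O(break_seal ⊃ review_protocol); contrapositively O(~review_protocol ⊃ ~break_seal). Since O(~review_protocol) holds, K gives O(~break_seal).
Applying K to premise 3 (O(~break_seal ⊃ quarantine_checklist)) and O(~break_seal) yields O(quarantine_checklist).
The contrapositive of premise 1 (O(lock_door ⊃ ~quarantine_checklist)) is O(quarantine_checklist ⊃ ~lock_door), and O(quarantine_checklist) is already established, so O(~lock_door).
With premise 2, O(~lock_door ⊃ redact_sample), the K-axiom yields O(redact_sample).
Applying K to premise 9 (O(redact_sample ⊃ ~update_prescription)) and O(redact_sample) yields O(~update_prescription).
From O(~update_prescription) and premise 7, O(~update_prescription ⊃ file_appeal), we obtain O(file_appeal).
So O(file_appeal) holds — file_appeal is obligatory. None of the other listed options is made obligatory by any chain of premises.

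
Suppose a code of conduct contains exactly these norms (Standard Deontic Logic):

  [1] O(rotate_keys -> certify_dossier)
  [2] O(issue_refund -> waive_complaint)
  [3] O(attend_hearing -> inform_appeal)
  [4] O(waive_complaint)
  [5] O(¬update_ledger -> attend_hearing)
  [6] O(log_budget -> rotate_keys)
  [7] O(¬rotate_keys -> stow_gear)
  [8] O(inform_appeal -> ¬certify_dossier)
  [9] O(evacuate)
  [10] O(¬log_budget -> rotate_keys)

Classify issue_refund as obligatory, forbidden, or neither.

Neither

Premise 2 is O(issue_refund -> waive_complaint); even if O(waive_complaint) held, inferring O(issue_refund) would be affirming the consequent — invalid.
No premise or chain of K-axiom applications forces O(issue_refund), and none forces O(¬issue_refund). So issue_refund is neither obligatory nor forbidden under these norms.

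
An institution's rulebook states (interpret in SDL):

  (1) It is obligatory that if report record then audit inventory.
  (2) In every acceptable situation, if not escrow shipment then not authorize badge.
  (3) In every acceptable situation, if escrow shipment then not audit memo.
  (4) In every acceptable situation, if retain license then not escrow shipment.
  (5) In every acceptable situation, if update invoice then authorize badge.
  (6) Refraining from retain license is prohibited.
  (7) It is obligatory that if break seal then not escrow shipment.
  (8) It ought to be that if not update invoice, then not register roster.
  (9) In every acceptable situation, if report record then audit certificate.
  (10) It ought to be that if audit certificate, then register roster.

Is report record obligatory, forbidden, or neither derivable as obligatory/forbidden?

Premise 6, F(¬retain_license), is equivalent to O(retain_license).
With premise 4, O(retain_license → ¬escrow_shipment), the K-axiom yields O(¬escrow_shipment).
Premise 2 is O(¬escrow_shipment → ¬authorize_badge); since O(¬escrow_shipment), deontic closure gives O(¬authorize_badge).
Premise 5 is O(update_invoice → authorize_badge); contrapositively O(¬authorize_badge → ¬update_invoice). Since O(¬authorize_badge) holds, K gives O(¬update_invoice).
Applying K to premise 8 (O(¬update_invoice → ¬register_roster)) and O(¬update_invoice) yields O(¬register_roster).
Premise 10 is O(audit_certificate → register_roster); contrapositively O(¬register_roster → ¬audit_certificate). Since O(¬register_roster) holds, K gives O(¬audit_certificate).
Premise 9 is O(report_record → audit_certificate); contrapositively O(¬audit_certificate → ¬report_record). Since O(¬audit_certificate) holds, K gives O(¬report_record).
Premises 1, 3, 7 do not contribute to this derivation.
Thus O(¬report_record), which is F(report_record): report_record is forbidden.

Forbidden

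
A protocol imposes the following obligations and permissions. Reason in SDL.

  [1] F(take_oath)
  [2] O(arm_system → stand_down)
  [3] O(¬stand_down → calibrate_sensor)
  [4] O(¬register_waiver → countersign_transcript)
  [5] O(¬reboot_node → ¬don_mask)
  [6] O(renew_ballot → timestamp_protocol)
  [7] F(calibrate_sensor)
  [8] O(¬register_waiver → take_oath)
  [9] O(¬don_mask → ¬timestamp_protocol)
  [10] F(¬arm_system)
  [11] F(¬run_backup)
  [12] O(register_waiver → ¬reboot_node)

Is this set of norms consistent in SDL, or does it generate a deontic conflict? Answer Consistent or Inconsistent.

Premise 3 is O(¬stand_down → calibrate_sensor), but O(¬stand_down) is not derivable from the premises, so it does not yield O(calibrate_sensor).
So O(calibrate_sensor) is not derivable, and the apparent clash with O(¬calibrate_sensor) does not arise.
A world satisfying every obligation exists (e.g. arm_system=true, calibrate_sensor=false, countersign_transcript=false, don_mask=false, reboot_node=false, register_waiver=true, renew_ballot=false, run_backup=true, stand_down=true, take_oath=false, timestamp_protocol=false); no atom is both obligatory and forbidden, so the set is consistent.

Consistent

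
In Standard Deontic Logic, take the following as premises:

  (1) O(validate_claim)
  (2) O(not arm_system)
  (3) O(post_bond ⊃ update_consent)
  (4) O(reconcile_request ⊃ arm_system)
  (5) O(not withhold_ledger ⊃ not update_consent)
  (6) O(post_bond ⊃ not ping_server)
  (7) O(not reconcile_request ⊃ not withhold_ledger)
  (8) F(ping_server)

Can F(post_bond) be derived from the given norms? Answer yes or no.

Yes

Premise 2 gives O(not arm_system).
Premise 4, O(reconcile_request ⊃ arm_system), contraposes to O(not arm_system ⊃ not reconcile_request); with O(not arm_system) we get O(not reconcile_request).
Applying K to premise 7 (O(not reconcile_request ⊃ not withhold_ledger)) and O(not reconcile_request) yields O(not withhold_ledger).
With premise 5, O(not withhold_ledger ⊃ not update_consent), the K-axiom yields O(not update_consent).
Premise 3, O(post_bond ⊃ update_consent), contraposes to O(not update_consent ⊃ not post_bond); with O(not update_consent) we get O(not post_bond).
Premises 1, 6, 8 do not contribute to this derivation.
So O(not post_bond) holds, i.e. F(post_bond). The claim follows.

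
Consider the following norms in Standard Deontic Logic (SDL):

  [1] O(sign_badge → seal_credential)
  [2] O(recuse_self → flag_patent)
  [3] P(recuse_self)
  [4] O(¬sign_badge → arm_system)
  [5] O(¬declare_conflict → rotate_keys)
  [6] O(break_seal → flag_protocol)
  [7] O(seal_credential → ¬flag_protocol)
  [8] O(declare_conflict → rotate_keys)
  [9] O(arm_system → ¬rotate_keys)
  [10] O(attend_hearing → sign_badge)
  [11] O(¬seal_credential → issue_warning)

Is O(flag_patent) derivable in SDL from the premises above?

Premise 2 is O(recuse_self → flag_patent), but O(recuse_self) is not derivable from the premises (the permission P(recuse_self) asserts only ¬O(¬recuse_self), not O(recuse_self)), so it does not yield O(flag_patent).
No other premise forces O(flag_patent). An ideal world satisfying every premise can still have flag_patent false, so O(flag_patent) is not derivable.

No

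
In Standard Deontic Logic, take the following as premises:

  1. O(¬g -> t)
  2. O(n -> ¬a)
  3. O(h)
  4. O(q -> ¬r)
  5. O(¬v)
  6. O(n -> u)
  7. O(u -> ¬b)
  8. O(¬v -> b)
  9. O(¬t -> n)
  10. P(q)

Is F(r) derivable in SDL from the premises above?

Premise 4 is O(q -> ¬r), but O(q) is not derivable from the premises (the permission P(q) asserts only ¬O(¬q), not O(q)), so it does not yield O(¬r).
No other premise forces O(¬r). An ideal world satisfying every premise can still have r true, so F(r) is not derivable.

No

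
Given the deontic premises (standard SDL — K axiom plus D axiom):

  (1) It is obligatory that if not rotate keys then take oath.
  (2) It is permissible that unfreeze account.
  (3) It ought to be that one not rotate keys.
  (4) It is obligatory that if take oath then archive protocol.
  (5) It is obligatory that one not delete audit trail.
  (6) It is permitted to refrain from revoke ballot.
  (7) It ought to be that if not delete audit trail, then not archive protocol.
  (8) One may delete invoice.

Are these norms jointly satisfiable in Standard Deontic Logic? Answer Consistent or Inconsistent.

From premise 3 we have O(¬rotate_keys).
Applying K to premise 1 (O(¬rotate_keys → take_oath)) and O(¬rotate_keys) yields O(take_oath).
From O(take_oath) and premise 4, O(take_oath → archive_protocol), we obtain O(archive_protocol).
Premise 7 is O(¬delete_audit_trail → ¬archive_protocol); contrapositively O(archive_protocol → delete_audit_trail). Since O(archive_protocol) holds, K gives O(delete_audit_trail).
Yet premise 5 states O(¬delete_audit_trail).
We now have both O(delete_audit_trail) and O(¬delete_audit_trail) — delete_audit_trail is simultaneously obligatory and forbidden, violating the D-axiom.

Inconsistent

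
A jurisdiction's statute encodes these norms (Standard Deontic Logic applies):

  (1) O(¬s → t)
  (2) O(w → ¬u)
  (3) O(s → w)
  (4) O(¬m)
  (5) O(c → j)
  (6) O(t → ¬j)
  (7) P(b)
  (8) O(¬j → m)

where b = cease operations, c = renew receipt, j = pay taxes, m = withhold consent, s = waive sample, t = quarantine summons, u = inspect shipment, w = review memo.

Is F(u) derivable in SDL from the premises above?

Premise 4 gives O(¬m).
Premise 8, O(¬j → m), contraposes to O(¬m → j); with O(¬m) we get O(j).
Premise 6, O(t → ¬j), contraposes to O(j → ¬t); with O(j) we get O(¬t).
Premise 1, O(¬s → t), contraposes to O(¬t → s); with O(¬t) we get O(s).
Applying K to premise 3 (O(s → w)) and O(s) yields O(w).
With premise 2, O(w → ¬u), the K-axiom yields O(¬u).
Premises 5, 7 do not contribute to this derivation.
So O(¬u) holds, i.e. F(u). The claim follows.

Yes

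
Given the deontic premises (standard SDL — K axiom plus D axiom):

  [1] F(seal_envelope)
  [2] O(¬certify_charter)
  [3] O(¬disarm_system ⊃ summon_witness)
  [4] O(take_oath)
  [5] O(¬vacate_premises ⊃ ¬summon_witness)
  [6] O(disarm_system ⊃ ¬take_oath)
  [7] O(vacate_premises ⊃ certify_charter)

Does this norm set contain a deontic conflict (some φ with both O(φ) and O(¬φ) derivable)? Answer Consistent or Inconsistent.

Inconsistent

Premise 2 states O(¬certify_charter) outright.
Premise 7 is O(vacate_premises ⊃ certify_charter); contrapositively O(¬certify_charter ⊃ ¬vacate_premises). Since O(¬certify_charter) holds, K gives O(¬vacate_premises).
Premise 5 is O(¬vacate_premises ⊃ ¬summon_witness); since O(¬vacate_premises), deontic closure gives O(¬summon_witness).
Premise 3, O(¬disarm_system ⊃ summon_witness), contraposes to O(¬summon_witness ⊃ disarm_system); with O(¬summon_witness) we get O(disarm_system).
From O(disarm_system) and premise 6, O(disarm_system ⊃ ¬take_oath), we obtain O(¬take_oath).
But premise 4 directly asserts O(take_oath).
We now have both O(¬take_oath) and O(take_oath) — take_oath is simultaneously obligatory and forbidden, violating the D-axiom.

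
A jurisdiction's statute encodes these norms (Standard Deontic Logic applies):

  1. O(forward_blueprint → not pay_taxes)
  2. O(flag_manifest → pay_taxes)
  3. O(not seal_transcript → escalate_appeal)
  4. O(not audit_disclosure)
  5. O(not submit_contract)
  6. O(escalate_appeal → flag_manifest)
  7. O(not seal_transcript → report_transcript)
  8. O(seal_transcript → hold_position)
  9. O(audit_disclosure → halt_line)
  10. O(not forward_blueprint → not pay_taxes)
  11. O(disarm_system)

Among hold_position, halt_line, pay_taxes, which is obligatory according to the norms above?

hold_position

By case analysis on forward_blueprint: premise 1 gives O(forward_blueprint → not pay_taxes) and premise 10 gives O(not forward_blueprint → not pay_taxes), so O(not pay_taxes) either way.
The contrapositive of premise 2 (O(flag_manifest → pay_taxes)) is O(not pay_taxes → not flag_manifest), and O(not pay_taxes) is already established, so O(not flag_manifest).
Premise 6 is O(escalate_appeal → flag_manifest); contrapositively O(not flag_manifest → not escalate_appeal). Since O(not flag_manifest) holds, K gives O(not escalate_appeal).
The contrapositive of premise 3 (O(not seal_transcript → escalate_appeal)) is O(not escalate_appeal → seal_transcript), and O(not escalate_appeal) is already established, so O(seal_transcript).
From O(seal_transcript) and premise 8, O(seal_transcript → hold_position), we obtain O(hold_position).
So O(hold_position) holds — hold_position is obligatory. None of the other listed options is made obligatory by any chain of premises.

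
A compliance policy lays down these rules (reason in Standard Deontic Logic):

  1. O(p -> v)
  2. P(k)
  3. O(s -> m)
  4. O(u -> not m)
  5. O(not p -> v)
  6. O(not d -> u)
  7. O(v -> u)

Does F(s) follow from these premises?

Yes

By case analysis on p: premise 1 gives O(p -> v) and premise 5 gives O(not p -> v), so O(v) either way.
From O(v) and premise 7, O(v -> u), we obtain O(u).
Premise 4 is O(u -> not m); since O(u), deontic closure gives O(not m).
Premise 3, O(s -> m), contraposes to O(not m -> not s); with O(not m) we get O(not s).
Premises 2, 6 do not contribute to this derivation.
So O(not s) holds, i.e. F(s). The claim follows.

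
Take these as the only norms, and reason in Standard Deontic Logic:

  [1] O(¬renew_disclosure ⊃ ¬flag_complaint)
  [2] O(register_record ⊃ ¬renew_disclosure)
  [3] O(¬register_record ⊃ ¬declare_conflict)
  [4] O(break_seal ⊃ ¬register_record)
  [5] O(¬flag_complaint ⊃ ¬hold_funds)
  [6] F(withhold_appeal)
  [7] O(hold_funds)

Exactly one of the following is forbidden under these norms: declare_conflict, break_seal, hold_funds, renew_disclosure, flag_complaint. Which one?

Premise 7 gives O(hold_funds).
Premise 5 is O(¬flag_complaint ⊃ ¬hold_funds); contrapositively O(hold_funds ⊃ flag_complaint). Since O(hold_funds) holds, K gives O(flag_complaint).
Premise 1 is O(¬renew_disclosure ⊃ ¬flag_complaint); contrapositively O(flag_complaint ⊃ renew_disclosure). Since O(flag_complaint) holds, K gives O(renew_disclosure).
The contrapositive of premise 2 (O(register_record ⊃ ¬renew_disclosure)) is O(renew_disclosure ⊃ ¬register_record), and O(renew_disclosure) is already established, so O(¬register_record).
With premise 3, O(¬register_record ⊃ ¬declare_conflict), the K-axiom yields O(¬declare_conflict).
So O(¬declare_conflict) holds, i.e. declare_conflict is forbidden. None of the other listed options is forbidden under the premises.

declare_conflict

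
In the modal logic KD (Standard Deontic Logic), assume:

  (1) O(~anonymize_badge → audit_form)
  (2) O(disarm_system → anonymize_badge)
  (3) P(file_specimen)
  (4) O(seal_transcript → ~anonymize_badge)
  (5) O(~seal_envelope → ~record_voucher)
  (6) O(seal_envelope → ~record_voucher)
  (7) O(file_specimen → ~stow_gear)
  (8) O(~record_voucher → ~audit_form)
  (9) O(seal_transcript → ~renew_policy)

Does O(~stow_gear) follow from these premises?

No

Premise 7 is O(file_specimen → ~stow_gear), but O(file_specimen) is not derivable from the premises (the permission P(file_specimen) asserts only ~O(~file_specimen), not O(file_specimen)), so it does not yield O(~stow_gear).
No other premise forces O(~stow_gear). An ideal world satisfying every premise can still have ~stow_gear false, so O(~stow_gear) is not derivable.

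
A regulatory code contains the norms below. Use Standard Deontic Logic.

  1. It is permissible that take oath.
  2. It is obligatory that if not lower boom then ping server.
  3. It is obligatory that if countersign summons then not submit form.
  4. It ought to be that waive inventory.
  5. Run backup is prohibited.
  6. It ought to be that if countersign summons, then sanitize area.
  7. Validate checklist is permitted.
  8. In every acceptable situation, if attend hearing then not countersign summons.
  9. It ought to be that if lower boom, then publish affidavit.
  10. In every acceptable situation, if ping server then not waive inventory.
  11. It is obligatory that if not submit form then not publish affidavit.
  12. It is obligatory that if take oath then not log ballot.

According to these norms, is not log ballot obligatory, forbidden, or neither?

Premise 12 is O(take_oath → ¬log_ballot), but O(take_oath) is not derivable from the premises (the permission P(take_oath) asserts only ¬O(¬take_oath), not O(take_oath)), so it does not yield O(¬log_ballot).
No premise or chain of K-axiom applications forces O(¬log_ballot), and none forces O(log_ballot). So ¬log_ballot is neither obligatory nor forbidden under these norms.

Neither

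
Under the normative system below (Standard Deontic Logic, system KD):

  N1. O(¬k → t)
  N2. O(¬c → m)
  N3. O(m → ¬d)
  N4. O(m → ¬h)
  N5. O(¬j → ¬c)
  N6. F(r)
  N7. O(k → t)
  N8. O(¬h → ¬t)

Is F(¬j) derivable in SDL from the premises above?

Premises 7 and 1 are O(k → t) and O(¬k → t); every ideal world satisfies k or ¬k, so in either case t holds — hence O(t).
Premise 8 is O(¬h → ¬t); contrapositively O(t → h). Since O(t) holds, K gives O(h).
The contrapositive of premise 4 (O(m → ¬h)) is O(h → ¬m), and O(h) is already established, so O(¬m).
Premise 2, O(¬c → m), contraposes to O(¬m → c); with O(¬m) we get O(c).
Premise 5, O(¬j → ¬c), contraposes to O(c → j); with O(c) we get O(j).
Premises 3, 6 do not contribute to this derivation.
So O(j) holds, i.e. F(¬j). The claim follows.

Yes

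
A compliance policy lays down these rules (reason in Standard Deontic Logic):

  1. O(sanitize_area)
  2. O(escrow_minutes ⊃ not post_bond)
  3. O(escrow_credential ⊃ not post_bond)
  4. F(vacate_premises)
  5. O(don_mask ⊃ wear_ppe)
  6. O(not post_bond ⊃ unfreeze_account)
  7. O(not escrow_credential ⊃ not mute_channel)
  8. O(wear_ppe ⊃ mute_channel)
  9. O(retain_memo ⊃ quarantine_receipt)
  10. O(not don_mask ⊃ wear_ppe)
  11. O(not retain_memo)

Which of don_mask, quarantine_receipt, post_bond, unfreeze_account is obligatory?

unfreeze_account

Premises 10 and 5 are O(not don_mask ⊃ wear_ppe) and O(don_mask ⊃ wear_ppe); every ideal world satisfies not don_mask or don_mask, so in either case wear_ppe holds — hence O(wear_ppe).
Applying K to premise 8 (O(wear_ppe ⊃ mute_channel)) and O(wear_ppe) yields O(mute_channel).
Premise 7 is O(not escrow_credential ⊃ not mute_channel); contrapositively O(mute_channel ⊃ escrow_credential). Since O(mute_channel) holds, K gives O(escrow_credential).
With premise 3, O(escrow_credential ⊃ not post_bond), the K-axiom yields O(not post_bond).
From O(not post_bond) and premise 6, O(not post_bond ⊃ unfreeze_account), we obtain O(unfreeze_account).
So O(unfreeze_account) holds — unfreeze_account is obligatory. None of the other listed options is made obligatory by any chain of premises.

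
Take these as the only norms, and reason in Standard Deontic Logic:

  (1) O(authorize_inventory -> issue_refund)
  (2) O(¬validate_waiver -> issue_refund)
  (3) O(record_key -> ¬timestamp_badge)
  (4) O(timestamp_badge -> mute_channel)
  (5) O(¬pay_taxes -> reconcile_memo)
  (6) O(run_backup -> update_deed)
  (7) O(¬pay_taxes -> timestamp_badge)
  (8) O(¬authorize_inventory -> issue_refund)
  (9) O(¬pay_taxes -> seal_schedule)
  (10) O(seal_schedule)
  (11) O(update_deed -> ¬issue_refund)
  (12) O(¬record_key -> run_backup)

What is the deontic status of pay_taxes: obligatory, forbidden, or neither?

Obligatory

By case analysis on authorize_inventory: premise 1 gives O(authorize_inventory -> issue_refund) and premise 8 gives O(¬authorize_inventory -> issue_refund), so O(issue_refund) either way.
The contrapositive of premise 11 (O(update_deed -> ¬issue_refund)) is O(issue_refund -> ¬update_deed), and O(issue_refund) is already established, so O(¬update_deed).
The contrapositive of premise 6 (O(run_backup -> update_deed)) is O(¬update_deed -> ¬run_backup), and O(¬update_deed) is already established, so O(¬run_backup).
The contrapositive of premise 12 (O(¬record_key -> run_backup)) is O(¬run_backup -> record_key), and O(¬run_backup) is already established, so O(record_key).
From O(record_key) and premise 3, O(record_key -> ¬timestamp_badge), we obtain O(¬timestamp_badge).
Premise 7, O(¬pay_taxes -> timestamp_badge), contraposes to O(¬timestamp_badge -> pay_taxes); with O(¬timestamp_badge) we get O(pay_taxes).
Premises 2, 4, 5, 9, 10 do not contribute to this derivation.
Hence pay_taxes is obligatory.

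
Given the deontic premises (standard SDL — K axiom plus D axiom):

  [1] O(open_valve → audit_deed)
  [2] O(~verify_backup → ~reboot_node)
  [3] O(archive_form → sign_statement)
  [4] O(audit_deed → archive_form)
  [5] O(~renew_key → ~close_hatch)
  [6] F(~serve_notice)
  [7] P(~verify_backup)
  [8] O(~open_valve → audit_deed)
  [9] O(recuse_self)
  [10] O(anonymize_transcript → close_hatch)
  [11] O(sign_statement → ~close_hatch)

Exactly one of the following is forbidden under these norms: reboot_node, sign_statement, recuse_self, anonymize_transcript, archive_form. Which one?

Premises 8 and 1 are O(~open_valve → audit_deed) and O(open_valve → audit_deed); every ideal world satisfies ~open_valve or open_valve, so in either case audit_deed holds — hence O(audit_deed).
From O(audit_deed) and premise 4, O(audit_deed → archive_form), we obtain O(archive_form).
Premise 3 is O(archive_form → sign_statement); since O(archive_form), deontic closure gives O(sign_statement).
With premise 11, O(sign_statement → ~close_hatch), the K-axiom yields O(~close_hatch).
Premise 10, O(anonymize_transcript → close_hatch), contraposes to O(~close_hatch → ~anonymize_transcript); with O(~close_hatch) we get O(~anonymize_transcript).
So O(~anonymize_transcript) holds, i.e. anonymize_transcript is forbidden. None of the other listed options is forbidden under the premises.

anonymize_transcript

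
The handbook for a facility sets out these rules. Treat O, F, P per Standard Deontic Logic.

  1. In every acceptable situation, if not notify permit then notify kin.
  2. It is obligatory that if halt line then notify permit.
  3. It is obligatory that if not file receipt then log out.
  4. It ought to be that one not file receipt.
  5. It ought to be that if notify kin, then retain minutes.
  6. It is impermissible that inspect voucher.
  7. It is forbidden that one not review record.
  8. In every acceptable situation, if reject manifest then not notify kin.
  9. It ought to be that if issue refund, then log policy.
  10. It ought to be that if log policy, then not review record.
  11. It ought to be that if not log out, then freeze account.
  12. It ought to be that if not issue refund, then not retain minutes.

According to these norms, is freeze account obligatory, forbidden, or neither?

Premise 11 is O(¬log_out → freeze_account), but O(¬log_out) is not derivable from the premises, so it does not yield O(freeze_account).
No premise or chain of K-axiom applications forces O(freeze_account), and none forces O(¬freeze_account). So freeze_account is neither obligatory nor forbidden under these norms.

Neither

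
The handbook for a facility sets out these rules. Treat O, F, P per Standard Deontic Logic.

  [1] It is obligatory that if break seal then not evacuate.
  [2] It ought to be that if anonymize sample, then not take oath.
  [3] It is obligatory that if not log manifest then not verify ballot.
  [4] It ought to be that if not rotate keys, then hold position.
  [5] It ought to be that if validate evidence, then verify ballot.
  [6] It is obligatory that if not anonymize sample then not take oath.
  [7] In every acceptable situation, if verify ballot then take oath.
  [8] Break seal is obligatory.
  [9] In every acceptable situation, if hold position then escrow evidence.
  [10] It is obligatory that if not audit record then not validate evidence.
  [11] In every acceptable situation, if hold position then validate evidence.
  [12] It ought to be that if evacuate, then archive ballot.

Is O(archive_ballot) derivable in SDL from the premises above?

No

Premise 12 is O(evacuate → archive_ballot), but O(evacuate) is not derivable from the premises, so it does not yield O(archive_ballot).
No other premise forces O(archive_ballot). An ideal world satisfying every premise can still have archive_ballot false, so O(archive_ballot) is not derivable.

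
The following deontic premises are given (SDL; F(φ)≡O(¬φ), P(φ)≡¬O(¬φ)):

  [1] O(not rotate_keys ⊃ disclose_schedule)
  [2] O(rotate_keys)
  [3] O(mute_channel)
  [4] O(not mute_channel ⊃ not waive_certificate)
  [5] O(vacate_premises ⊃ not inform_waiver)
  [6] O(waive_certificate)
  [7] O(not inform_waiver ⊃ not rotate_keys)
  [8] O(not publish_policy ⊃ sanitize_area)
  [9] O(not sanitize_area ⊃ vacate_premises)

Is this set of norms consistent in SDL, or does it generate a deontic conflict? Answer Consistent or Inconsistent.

Premise 4 is O(not mute_channel ⊃ not waive_certificate), but O(not mute_channel) is not derivable from the premises, so it does not yield O(not waive_certificate).
So O(not waive_certificate) is not derivable, and the apparent clash with O(waive_certificate) does not arise.
A world satisfying every obligation exists (e.g. disclose_schedule=false, inform_waiver=true, mute_channel=true, publish_policy=false, rotate_keys=true, sanitize_area=true, vacate_premises=false, waive_certificate=true); no atom is both obligatory and forbidden, so the set is consistent.

Consistent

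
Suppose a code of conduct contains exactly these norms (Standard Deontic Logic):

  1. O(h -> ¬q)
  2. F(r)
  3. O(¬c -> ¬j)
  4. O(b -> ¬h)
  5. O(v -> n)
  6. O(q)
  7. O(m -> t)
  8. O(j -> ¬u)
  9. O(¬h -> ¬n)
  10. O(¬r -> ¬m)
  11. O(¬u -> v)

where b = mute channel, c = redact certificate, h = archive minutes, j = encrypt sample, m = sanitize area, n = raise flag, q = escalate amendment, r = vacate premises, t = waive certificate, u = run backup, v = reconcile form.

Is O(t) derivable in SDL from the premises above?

No

Premise 7 is O(m -> t), but O(m) is not derivable from the premises, so it does not yield O(t).
No other premise forces O(t). An ideal world satisfying every premise can still have t false, so O(t) is not derivable.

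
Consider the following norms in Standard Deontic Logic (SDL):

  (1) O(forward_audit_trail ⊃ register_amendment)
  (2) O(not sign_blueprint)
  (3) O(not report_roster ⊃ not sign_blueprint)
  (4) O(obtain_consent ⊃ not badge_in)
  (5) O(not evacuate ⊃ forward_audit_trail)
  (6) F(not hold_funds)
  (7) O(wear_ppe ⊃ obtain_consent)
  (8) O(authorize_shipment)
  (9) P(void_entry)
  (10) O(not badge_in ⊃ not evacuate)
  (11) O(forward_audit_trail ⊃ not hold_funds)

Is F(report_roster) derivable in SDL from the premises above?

Premise 3 is O(not report_roster ⊃ not sign_blueprint); even if O(not sign_blueprint) held, inferring O(not report_roster) would be affirming the consequent — invalid.
No other premise forces O(not report_roster). An ideal world satisfying every premise can still have report_roster true, so F(report_roster) is not derivable.

No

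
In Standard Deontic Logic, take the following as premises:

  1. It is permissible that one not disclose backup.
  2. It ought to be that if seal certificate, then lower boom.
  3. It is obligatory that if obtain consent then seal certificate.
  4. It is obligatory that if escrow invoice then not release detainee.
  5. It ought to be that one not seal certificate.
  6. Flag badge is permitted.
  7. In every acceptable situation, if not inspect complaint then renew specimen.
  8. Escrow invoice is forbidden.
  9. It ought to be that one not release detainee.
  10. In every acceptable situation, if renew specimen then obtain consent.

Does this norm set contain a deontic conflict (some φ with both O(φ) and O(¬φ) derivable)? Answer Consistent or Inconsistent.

Premise 4 is O(escrow_invoice → ¬release_detainee); even if O(¬release_detainee) held, inferring O(escrow_invoice) would be affirming the consequent — invalid.
So O(escrow_invoice) is not derivable, and the apparent clash with O(¬escrow_invoice) does not arise.
A world satisfying every obligation exists (e.g. disclose_backup=false, escrow_invoice=false, flag_badge=false, inspect_complaint=true, lower_boom=false, obtain_consent=false, release_detainee=false, renew_specimen=false, seal_certificate=false); no atom is both obligatory and forbidden, so the set is consistent.

Consistent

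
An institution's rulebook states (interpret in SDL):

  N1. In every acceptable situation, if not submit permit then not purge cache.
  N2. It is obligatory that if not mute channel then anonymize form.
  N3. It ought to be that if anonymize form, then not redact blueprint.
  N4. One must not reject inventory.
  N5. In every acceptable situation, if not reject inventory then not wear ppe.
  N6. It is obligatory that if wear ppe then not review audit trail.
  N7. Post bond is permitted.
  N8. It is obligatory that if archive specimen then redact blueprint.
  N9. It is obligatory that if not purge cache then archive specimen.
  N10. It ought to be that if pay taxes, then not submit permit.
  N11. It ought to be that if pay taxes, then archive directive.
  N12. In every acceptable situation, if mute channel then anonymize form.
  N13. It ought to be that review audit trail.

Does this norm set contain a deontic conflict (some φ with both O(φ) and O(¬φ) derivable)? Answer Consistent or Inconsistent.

Consistent

Premise 6 is O(wear_ppe → ¬review_audit_trail), but O(wear_ppe) is not derivable from the premises, so it does not yield O(¬review_audit_trail).
So O(¬review_audit_trail) is not derivable, and the apparent clash with O(review_audit_trail) does not arise.
A world satisfying every obligation exists (e.g. anonymize_form=true, archive_directive=false, archive_specimen=false, mute_channel=false, pay_taxes=false, post_bond=false, purge_cache=true, redact_blueprint=false, reject_inventory=false, review_audit_trail=true, submit_permit=true, wear_ppe=false); no atom is both obligatory and forbidden, so the set is consistent.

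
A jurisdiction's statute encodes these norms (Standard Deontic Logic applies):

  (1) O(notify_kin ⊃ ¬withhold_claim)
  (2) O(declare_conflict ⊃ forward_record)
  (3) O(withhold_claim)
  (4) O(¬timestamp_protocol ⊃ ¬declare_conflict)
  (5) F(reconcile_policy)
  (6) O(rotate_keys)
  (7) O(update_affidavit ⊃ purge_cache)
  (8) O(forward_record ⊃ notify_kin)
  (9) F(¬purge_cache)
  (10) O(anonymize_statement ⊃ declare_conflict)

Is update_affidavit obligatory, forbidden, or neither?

Neither

Premise 7 is O(update_affidavit ⊃ purge_cache); even if O(purge_cache) held, inferring O(update_affidavit) would be affirming the consequent — invalid.
No premise or chain of K-axiom applications forces O(update_affidavit), and none forces O(¬update_affidavit). So update_affidavit is neither obligatory nor forbidden under these norms.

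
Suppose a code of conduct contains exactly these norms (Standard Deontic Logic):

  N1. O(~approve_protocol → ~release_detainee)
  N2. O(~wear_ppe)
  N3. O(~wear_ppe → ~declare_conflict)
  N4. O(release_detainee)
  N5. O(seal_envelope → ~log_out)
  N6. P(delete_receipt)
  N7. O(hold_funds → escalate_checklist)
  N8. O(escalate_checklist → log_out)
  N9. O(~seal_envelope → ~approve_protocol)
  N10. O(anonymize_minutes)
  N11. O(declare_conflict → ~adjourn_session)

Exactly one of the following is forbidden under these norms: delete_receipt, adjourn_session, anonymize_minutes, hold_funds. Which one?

hold_funds

Premise 4 gives O(release_detainee).
Premise 1, O(~approve_protocol → ~release_detainee), contraposes to O(release_detainee → approve_protocol); with O(release_detainee) we get O(approve_protocol).
The contrapositive of premise 9 (O(~seal_envelope → ~approve_protocol)) is O(approve_protocol → seal_envelope), and O(approve_protocol) is already established, so O(seal_envelope).
Applying K to premise 5 (O(seal_envelope → ~log_out)) and O(seal_envelope) yields O(~log_out).
The contrapositive of premise 8 (O(escalate_checklist → log_out)) is O(~log_out → ~escalate_checklist), and O(~log_out) is already established, so O(~escalate_checklist).
The contrapositive of premise 7 (O(hold_funds → escalate_checklist)) is O(~escalate_checklist → ~hold_funds), and O(~escalate_checklist) is already established, so O(~hold_funds).
So O(~hold_funds) holds, i.e. hold_funds is forbidden. None of the other listed options is forbidden under the premises.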